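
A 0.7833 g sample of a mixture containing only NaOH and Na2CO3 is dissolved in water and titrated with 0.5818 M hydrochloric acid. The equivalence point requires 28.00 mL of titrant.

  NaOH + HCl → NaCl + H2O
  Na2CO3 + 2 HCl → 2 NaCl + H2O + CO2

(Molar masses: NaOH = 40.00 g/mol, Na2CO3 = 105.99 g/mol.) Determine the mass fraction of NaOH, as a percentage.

31.44 %

n(HCl) = 0.02800 × 0.5818 = 0.01629 mol
Let x = n(NaOH), y = n(Na2CO3).
Titrant: 1x + 2y = 0.01629;  mass: 40.00x + 105.99y = 0.7833
Solving, x = 6.157 × 10^-3 mol, y = 5.067 × 10^-3 mol
mass of NaOH = 6.157 × 10^-3 × 40.00 = 0.2463 g
% NaOH = 0.2463 / 0.7833 × 100 = 31.44 %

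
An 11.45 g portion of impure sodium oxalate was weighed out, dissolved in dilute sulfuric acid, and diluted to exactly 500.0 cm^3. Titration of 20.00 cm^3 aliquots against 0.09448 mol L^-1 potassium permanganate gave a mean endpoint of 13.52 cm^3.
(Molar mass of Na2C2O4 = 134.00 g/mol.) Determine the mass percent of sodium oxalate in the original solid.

93.43 %

2 MnO4^- + 5 C2O4^2- + 16 H^+ → 2 Mn^2+ + 10 CO2 + 8 H2O
n(KMnO4) per titration = 0.01352 × 0.09448 = 1.277 × 10^-3 mol
From the 5:2 ratio, n(Na2C2O4) in each aliquot = 5/2 × 1.277 × 10^-3 = 3.193 × 10^-3 mol
n(Na2C2O4) in the whole flask = 3.193 × 10^-3 × 500.0/20.00 = 0.07984 mol
mass of Na2C2O4 = 0.07984 × 134.00 = 10.70 g
% Na2C2O4 = 10.70 / 11.45 × 100 = 93.43 %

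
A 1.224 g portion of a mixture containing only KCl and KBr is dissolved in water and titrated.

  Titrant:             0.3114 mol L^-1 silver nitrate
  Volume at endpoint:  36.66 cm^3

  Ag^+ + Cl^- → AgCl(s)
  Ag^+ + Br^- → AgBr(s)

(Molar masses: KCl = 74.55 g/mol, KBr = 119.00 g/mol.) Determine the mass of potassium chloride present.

0.2256 g

n(AgNO3) = 0.03666 × 0.3114 = 0.01142 mol
Let x = n(KCl), y = n(KBr).
Titrant: 1x + 1y = 0.01142;  mass: 74.55x + 119.00y = 1.224
Solving, x = 3.026 × 10^-3 mol, y = 8.390 × 10^-3 mol
mass of KCl = 3.026 × 10^-3 × 74.55 = 0.2256 g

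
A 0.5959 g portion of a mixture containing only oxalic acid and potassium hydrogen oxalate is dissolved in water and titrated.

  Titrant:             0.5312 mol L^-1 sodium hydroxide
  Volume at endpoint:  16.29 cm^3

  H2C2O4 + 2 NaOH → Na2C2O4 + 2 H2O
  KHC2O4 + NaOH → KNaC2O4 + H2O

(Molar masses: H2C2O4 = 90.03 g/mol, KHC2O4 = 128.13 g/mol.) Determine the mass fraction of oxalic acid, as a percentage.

46.61 %

n(NaOH) = 0.01629 × 0.5312 = 8.653 × 10^-3 mol
Let x = n(H2C2O4), y = n(KHC2O4).
Titrant: 2x + 1y = 8.653 × 10^-3;  mass: 90.03x + 128.13y = 0.5959
Solving, x = 3.085 × 10^-3 mol, y = 2.483 × 10^-3 mol
mass of H2C2O4 = 3.085 × 10^-3 × 90.03 = 0.2778 g
% H2C2O4 = 0.2778 / 0.5959 × 100 = 46.61 %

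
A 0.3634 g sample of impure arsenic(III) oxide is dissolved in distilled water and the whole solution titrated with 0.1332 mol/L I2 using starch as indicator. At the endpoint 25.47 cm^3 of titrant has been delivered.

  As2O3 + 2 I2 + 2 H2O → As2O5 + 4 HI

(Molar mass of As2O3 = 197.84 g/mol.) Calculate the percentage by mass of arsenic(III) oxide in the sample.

92.35 %

n(I2) = 0.02547 L × 0.1332 mol/L = 3.393 × 10^-3 mol
From the 1:2 ratio, n(As2O3) = 1/2 × 3.393 × 10^-3 = 1.696 × 10^-3 mol
mass of As2O3 = 1.696 × 10^-3 × 197.84 g/mol = 0.3356 g
% As2O3 = 0.3356 / 0.3634 × 100 = 92.35 %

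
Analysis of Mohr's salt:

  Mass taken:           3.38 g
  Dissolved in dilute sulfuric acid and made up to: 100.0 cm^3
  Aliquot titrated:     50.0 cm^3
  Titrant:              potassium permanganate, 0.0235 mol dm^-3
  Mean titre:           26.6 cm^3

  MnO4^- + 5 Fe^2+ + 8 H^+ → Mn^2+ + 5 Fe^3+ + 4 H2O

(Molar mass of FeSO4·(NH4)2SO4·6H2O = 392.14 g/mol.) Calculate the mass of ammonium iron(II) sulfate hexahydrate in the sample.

n(KMnO4) per titration = 0.0266 × 0.0235 = 6.25 × 10^-4 mol
From the 5:1 ratio, n(FeSO4·(NH4)2SO4·6H2O) in each aliquot = 5/1 × 6.25 × 10^-4 = 3.13 × 10^-3 mol
n(FeSO4·(NH4)2SO4·6H2O) in the whole flask = 3.13 × 10^-3 × 100.0/50.0 = 6.25 × 10^-3 mol
mass of FeSO4·(NH4)2SO4·6H2O = 6.25 × 10^-3 × 392.14 = 2.45 g

2.45 g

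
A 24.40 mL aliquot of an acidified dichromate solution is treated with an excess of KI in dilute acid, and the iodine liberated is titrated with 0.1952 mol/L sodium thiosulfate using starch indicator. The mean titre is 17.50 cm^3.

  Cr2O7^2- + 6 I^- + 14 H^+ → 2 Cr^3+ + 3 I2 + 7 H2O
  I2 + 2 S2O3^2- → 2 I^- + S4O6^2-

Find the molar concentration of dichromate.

n(S2O3^2-) = 0.01750 × 0.1952 = 3.416 × 10^-3 mol
n(I2) = n(S2O3^2-)/2 = 1.708 × 10^-3 mol
From the 1:3 ratio, n(Cr2O7^2-) in the aliquot = 1/3 × 1.708 × 10^-3 = 5.693 × 10^-4 mol
[Cr2O7^2-] = 5.693 × 10^-4 / 0.02440 = 0.02333 mol/L

0.02333 mol/L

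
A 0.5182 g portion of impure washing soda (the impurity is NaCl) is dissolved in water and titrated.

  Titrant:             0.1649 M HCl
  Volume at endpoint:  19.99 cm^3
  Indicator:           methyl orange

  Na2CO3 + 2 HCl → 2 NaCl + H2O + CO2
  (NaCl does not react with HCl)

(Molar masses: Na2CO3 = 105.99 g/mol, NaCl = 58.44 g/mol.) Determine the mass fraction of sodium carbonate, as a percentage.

n(HCl) = 0.01999 × 0.1649 = 3.296 × 10^-3 mol
Let x = n(Na2CO3), y = n(NaCl).
Titrant: 2x = 3.296 × 10^-3;  mass: 105.99x + 58.44y = 0.5182
Solving, x = 1.648 × 10^-3 mol, y = 5.878 × 10^-3 mol
mass of Na2CO3 = 1.648 × 10^-3 × 105.99 = 0.1747 g
% Na2CO3 = 0.1747 / 0.5182 × 100 = 33.71 %

33.71 %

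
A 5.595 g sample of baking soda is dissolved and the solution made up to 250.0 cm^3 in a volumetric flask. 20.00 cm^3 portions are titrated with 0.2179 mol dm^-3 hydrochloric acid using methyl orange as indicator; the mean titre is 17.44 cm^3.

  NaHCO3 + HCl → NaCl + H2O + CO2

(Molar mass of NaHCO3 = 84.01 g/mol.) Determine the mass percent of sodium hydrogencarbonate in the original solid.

71.33 %

n(HCl) per titration = 0.01744 × 0.2179 = 3.800 × 10^-3 mol
n(NaHCO3) in each aliquot = 3.800 × 10^-3 mol (1:1 ratio)
n(NaHCO3) in the whole flask = 3.800 × 10^-3 × 250.0/20.00 = 0.04750 mol
mass of NaHCO3 = 0.04750 × 84.01 = 3.991 g
% NaHCO3 = 3.991 / 5.595 × 100 = 71.33 %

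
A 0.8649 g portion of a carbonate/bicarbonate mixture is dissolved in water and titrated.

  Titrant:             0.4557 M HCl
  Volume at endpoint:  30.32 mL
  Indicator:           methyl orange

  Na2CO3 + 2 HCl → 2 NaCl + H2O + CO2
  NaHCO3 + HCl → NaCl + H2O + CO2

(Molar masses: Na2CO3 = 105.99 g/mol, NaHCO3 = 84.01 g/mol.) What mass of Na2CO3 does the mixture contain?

0.5055 g

n(HCl) = 0.03032 × 0.4557 = 0.01382 mol
Let x = n(Na2CO3), y = n(NaHCO3).
Titrant: 2x + 1y = 0.01382;  mass: 105.99x + 84.01y = 0.8649
Solving, x = 4.769 × 10^-3 mol, y = 4.278 × 10^-3 mol
mass of Na2CO3 = 4.769 × 10^-3 × 105.99 = 0.5055 g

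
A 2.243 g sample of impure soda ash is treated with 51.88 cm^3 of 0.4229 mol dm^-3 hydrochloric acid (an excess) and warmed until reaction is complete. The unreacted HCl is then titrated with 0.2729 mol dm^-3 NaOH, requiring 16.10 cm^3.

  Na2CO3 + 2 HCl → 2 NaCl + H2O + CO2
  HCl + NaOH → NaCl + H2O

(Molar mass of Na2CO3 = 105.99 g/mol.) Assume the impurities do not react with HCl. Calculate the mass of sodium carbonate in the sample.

n(HCl) added = 0.05188 × 0.4229 = 0.02194 mol
n(NaOH) used in back-titration = 0.01610 × 0.2729 = 4.394 × 10^-3 mol
n(HCl) left over = 4.394 × 10^-3 mol (1:1 ratio)
n(HCl) consumed by analyte = 0.02194 − 4.394 × 10^-3 = 0.01755 mol
From the 1:2 ratio, n(Na2CO3) = 1/2 × 0.01755 = 8.773 × 10^-3 mol
mass of Na2CO3 = 8.773 × 10^-3 × 105.99 = 0.9299 g

0.9299 g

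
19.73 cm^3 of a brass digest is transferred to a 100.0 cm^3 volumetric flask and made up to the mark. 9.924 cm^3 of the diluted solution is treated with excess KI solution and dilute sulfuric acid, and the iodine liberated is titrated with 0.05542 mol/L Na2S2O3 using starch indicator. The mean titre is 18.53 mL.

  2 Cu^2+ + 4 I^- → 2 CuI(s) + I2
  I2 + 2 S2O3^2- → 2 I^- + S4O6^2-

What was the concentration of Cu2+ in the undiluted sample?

n(S2O3^2-) = 0.01853 × 0.05542 = 1.027 × 10^-3 mol
n(I2) = n(S2O3^2-)/2 = 5.135 × 10^-4 mol
From the 2:1 ratio, n(Cu2+) in the aliquot = 2/1 × 5.135 × 10^-4 = 1.027 × 10^-3 mol
[Cu2+]_dilute = 1.027 × 10^-3 / 0.009924 = 0.1035 mol/L
[Cu2+]_original = 0.1035 × 100.0/19.73 = 0.5245 mol/L

0.5245 mol/L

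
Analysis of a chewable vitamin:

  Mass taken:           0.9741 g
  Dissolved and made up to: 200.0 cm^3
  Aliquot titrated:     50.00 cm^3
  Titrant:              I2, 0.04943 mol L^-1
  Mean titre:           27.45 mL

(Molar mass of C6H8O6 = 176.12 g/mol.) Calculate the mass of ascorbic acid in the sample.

C6H8O6 + I2 → C6H6O6 + 2 HI
n(I2) per titration = 0.02745 × 0.04943 = 1.357 × 10^-3 mol
n(C6H8O6) in each aliquot = 1.357 × 10^-3 mol (1:1 ratio)
n(C6H8O6) in the whole flask = 1.357 × 10^-3 × 200.0/50.00 = 5.427 × 10^-3 mol
mass of C6H8O6 = 5.427 × 10^-3 × 176.12 = 0.9559 g

0.9559 g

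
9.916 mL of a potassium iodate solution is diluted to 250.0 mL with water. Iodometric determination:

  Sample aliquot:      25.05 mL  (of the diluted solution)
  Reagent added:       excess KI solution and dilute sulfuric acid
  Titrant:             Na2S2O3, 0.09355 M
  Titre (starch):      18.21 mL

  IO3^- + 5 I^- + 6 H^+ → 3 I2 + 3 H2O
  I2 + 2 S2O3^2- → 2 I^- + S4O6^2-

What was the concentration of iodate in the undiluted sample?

0.2858 M

n(S2O3^2-) = 0.01821 × 0.09355 = 1.704 × 10^-3 mol
n(I2) = n(S2O3^2-)/2 = 8.518 × 10^-4 mol
From the 1:3 ratio, n(IO3^-) in the aliquot = 1/3 × 8.518 × 10^-4 = 2.839 × 10^-4 mol
[IO3^-]_dilute = 2.839 × 10^-4 / 0.02505 = 0.01133 mol/L
[IO3^-]_original = 0.01133 × 250.0/9.916 = 0.2858 mol/L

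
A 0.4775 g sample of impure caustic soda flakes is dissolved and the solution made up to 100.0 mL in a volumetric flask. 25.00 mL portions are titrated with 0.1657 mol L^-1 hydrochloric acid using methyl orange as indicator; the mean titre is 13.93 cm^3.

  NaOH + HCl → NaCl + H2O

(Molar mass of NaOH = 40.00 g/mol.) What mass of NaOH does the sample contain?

0.3693 g

n(HCl) per titration = 0.01393 × 0.1657 = 2.308 × 10^-3 mol
n(NaOH) in each aliquot = 2.308 × 10^-3 mol (1:1 ratio)
n(NaOH) in the whole flask = 2.308 × 10^-3 × 100.0/25.00 = 9.233 × 10^-3 mol
mass of NaOH = 9.233 × 10^-3 × 40.00 = 0.3693 g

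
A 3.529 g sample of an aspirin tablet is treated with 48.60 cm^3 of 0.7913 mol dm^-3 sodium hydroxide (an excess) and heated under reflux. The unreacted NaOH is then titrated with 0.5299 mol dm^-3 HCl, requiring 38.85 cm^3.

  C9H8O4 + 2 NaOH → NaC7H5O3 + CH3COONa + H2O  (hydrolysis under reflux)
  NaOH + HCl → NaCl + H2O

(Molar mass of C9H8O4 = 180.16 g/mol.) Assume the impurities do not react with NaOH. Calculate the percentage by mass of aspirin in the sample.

n(NaOH) added = 0.04860 × 0.7913 = 0.03846 mol
n(HCl) used in back-titration = 0.03885 × 0.5299 = 0.02059 mol
n(NaOH) left over = 0.02059 mol (1:1 ratio)
n(NaOH) consumed by analyte = 0.03846 − 0.02059 = 0.01787 mol
From the 1:2 ratio, n(C9H8O4) = 1/2 × 0.01787 = 8.935 × 10^-3 mol
mass of C9H8O4 = 8.935 × 10^-3 × 180.16 = 1.610 g
% C9H8O4 = 1.610 / 3.529 × 100 = 45.62 %

45.62 %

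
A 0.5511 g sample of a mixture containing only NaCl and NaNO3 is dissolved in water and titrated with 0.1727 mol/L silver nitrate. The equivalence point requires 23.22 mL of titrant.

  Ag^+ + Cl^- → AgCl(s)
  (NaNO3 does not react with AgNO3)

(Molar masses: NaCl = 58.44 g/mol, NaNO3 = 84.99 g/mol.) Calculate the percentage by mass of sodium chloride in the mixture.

n(AgNO3) = 0.02322 × 0.1727 = 4.010 × 10^-3 mol
Let x = n(NaCl), y = n(NaNO3).
Titrant: 1x = 4.010 × 10^-3;  mass: 58.44x + 84.99y = 0.5511
Solving, x = 4.010 × 10^-3 mol, y = 3.727 × 10^-3 mol
mass of NaCl = 4.010 × 10^-3 × 58.44 = 0.2343 g
% NaCl = 0.2343 / 0.5511 × 100 = 42.52 %

42.52 %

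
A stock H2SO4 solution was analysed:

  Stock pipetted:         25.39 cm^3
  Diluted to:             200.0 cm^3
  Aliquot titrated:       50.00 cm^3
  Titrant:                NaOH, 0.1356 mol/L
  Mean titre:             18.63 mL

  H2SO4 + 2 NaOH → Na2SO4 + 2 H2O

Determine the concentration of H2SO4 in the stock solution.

n(NaOH) = 0.01863 × 0.1356 = 2.526 × 10^-3 mol
From the 1:2 ratio, n(H2SO4) in the aliquot = 1/2 × 2.526 × 10^-3 = 1.263 × 10^-3 mol
[H2SO4]_dilute = 1.263 × 10^-3 / 0.05000 = 0.02526 mol/L
Dilution factor = 200.0 / 25.39 = 7.877
[H2SO4]_stock = 0.02526 × 7.877 = 0.1990 mol/L

0.1990 mol/L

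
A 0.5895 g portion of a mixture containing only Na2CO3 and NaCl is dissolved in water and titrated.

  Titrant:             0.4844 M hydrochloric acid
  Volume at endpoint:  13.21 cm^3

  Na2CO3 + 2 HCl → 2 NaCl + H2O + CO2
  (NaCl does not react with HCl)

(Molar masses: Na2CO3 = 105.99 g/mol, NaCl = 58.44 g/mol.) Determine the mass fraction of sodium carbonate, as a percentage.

57.53 %

n(HCl) = 0.01321 × 0.4844 = 6.399 × 10^-3 mol
Let x = n(Na2CO3), y = n(NaCl).
Titrant: 2x = 6.399 × 10^-3;  mass: 105.99x + 58.44y = 0.5895
Solving, x = 3.199 × 10^-3 mol, y = 4.285 × 10^-3 mol
mass of Na2CO3 = 3.199 × 10^-3 × 105.99 = 0.3391 g
% Na2CO3 = 0.3391 / 0.5895 × 100 = 57.53 %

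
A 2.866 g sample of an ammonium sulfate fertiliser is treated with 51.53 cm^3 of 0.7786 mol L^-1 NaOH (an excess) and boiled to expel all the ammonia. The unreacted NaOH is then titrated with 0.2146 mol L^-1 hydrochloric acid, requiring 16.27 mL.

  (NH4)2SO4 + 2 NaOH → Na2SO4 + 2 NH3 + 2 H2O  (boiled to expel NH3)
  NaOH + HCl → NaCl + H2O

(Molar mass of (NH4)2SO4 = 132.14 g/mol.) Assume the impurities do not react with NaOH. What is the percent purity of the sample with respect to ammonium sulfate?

84.44 %

n(NaOH) added = 0.05153 × 0.7786 = 0.04012 mol
n(HCl) used in back-titration = 0.01627 × 0.2146 = 3.492 × 10^-3 mol
n(NaOH) left over = 3.492 × 10^-3 mol (1:1 ratio)
n(NaOH) consumed by analyte = 0.04012 − 3.492 × 10^-3 = 0.03663 mol
From the 1:2 ratio, n((NH4)2SO4) = 1/2 × 0.03663 = 0.01831 mol
mass of (NH4)2SO4 = 0.01831 × 132.14 = 2.420 g
% (NH4)2SO4 = 2.420 / 2.866 × 100 = 84.44 %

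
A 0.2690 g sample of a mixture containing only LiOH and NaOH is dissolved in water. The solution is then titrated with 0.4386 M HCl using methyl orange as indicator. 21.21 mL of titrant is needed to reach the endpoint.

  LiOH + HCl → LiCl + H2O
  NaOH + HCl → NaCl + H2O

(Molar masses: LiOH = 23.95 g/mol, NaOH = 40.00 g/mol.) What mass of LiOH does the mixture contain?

n(HCl) = 0.02121 × 0.4386 = 9.303 × 10^-3 mol
Let x = n(LiOH), y = n(NaOH).
Titrant: 1x + 1y = 9.303 × 10^-3;  mass: 23.95x + 40.00y = 0.2690
Solving, x = 6.424 × 10^-3 mol, y = 2.879 × 10^-3 mol
mass of LiOH = 6.424 × 10^-3 × 23.95 = 0.1539 g

0.1539 g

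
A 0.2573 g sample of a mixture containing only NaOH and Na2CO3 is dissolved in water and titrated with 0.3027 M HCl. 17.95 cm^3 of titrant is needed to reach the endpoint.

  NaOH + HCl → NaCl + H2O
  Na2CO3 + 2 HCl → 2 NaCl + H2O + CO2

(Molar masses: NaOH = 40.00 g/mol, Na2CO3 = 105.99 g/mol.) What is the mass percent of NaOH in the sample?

36.66 %

n(HCl) = 0.01795 × 0.3027 = 5.433 × 10^-3 mol
Let x = n(NaOH), y = n(Na2CO3).
Titrant: 1x + 2y = 5.433 × 10^-3;  mass: 40.00x + 105.99y = 0.2573
Solving, x = 2.358 × 10^-3 mol, y = 1.538 × 10^-3 mol
mass of NaOH = 2.358 × 10^-3 × 40.00 = 0.09433 g
% NaOH = 0.09433 / 0.2573 × 100 = 36.66 %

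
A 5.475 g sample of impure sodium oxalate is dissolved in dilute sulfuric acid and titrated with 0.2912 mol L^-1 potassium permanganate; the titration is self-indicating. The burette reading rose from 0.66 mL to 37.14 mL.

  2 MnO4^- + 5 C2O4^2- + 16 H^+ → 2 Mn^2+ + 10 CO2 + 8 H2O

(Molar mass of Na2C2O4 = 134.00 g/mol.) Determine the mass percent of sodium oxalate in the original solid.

65.00 %

n(KMnO4) = 0.03648 L × 0.2912 mol/L = 0.01062 mol
From the 5:2 ratio, n(Na2C2O4) = 5/2 × 0.01062 = 0.02656 mol
mass of Na2C2O4 = 0.02656 × 134.00 g/mol = 3.559 g
% Na2C2O4 = 3.559 / 5.475 × 100 = 65.00 %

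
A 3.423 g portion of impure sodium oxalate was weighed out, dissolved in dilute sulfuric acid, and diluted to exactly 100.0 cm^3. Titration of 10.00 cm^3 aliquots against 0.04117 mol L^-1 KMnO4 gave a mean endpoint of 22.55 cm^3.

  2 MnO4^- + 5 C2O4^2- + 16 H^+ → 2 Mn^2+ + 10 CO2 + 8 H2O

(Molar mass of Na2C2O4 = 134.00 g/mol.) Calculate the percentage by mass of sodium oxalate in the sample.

n(KMnO4) per titration = 0.02255 × 0.04117 = 9.284 × 10^-4 mol
From the 5:2 ratio, n(Na2C2O4) in each aliquot = 5/2 × 9.284 × 10^-4 = 2.321 × 10^-3 mol
n(Na2C2O4) in the whole flask = 2.321 × 10^-3 × 100.0/10.00 = 0.02321 mol
mass of Na2C2O4 = 0.02321 × 134.00 = 3.110 g
% Na2C2O4 = 3.110 / 3.423 × 100 = 90.86 %

90.86 %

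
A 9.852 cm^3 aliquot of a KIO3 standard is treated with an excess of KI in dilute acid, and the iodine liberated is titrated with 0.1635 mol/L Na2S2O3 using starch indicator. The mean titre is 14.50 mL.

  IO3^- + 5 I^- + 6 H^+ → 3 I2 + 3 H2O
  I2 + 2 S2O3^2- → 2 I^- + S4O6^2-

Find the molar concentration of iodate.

0.04011 mol/L

n(S2O3^2-) = 0.01450 × 0.1635 = 2.371 × 10^-3 mol
n(I2) = n(S2O3^2-)/2 = 1.185 × 10^-3 mol
From the 1:3 ratio, n(IO3^-) in the aliquot = 1/3 × 1.185 × 10^-3 = 3.951 × 10^-4 mol
[IO3^-] = 3.951 × 10^-4 / 0.009852 = 0.04011 mol/L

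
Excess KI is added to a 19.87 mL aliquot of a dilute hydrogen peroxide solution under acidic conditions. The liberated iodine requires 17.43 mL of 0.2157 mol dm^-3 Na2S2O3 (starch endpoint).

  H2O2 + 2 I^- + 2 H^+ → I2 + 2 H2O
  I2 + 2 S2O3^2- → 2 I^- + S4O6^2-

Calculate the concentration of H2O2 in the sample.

n(S2O3^2-) = 0.01743 × 0.2157 = 3.760 × 10^-3 mol
n(I2) = n(S2O3^2-)/2 = 1.880 × 10^-3 mol
n(H2O2) in the aliquot = 1.880 × 10^-3 mol (1:1 ratio)
[H2O2] = 1.880 × 10^-3 / 0.01987 = 0.09461 mol/L

0.09461 mol/L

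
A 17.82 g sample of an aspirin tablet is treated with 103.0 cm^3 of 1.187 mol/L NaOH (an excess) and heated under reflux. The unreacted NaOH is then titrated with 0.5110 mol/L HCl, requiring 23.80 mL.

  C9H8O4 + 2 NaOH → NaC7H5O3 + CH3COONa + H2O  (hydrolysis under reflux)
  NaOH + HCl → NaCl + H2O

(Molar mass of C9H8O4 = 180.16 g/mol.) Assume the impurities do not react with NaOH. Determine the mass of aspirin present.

n(NaOH) added = 0.1030 × 1.187 = 0.1223 mol
n(HCl) used in back-titration = 0.02380 × 0.5110 = 0.01216 mol
n(NaOH) left over = 0.01216 mol (1:1 ratio)
n(NaOH) consumed by analyte = 0.1223 − 0.01216 = 0.1101 mol
From the 1:2 ratio, n(C9H8O4) = 1/2 × 0.1101 = 0.05505 mol
mass of C9H8O4 = 0.05505 × 180.16 = 9.918 g

9.918 g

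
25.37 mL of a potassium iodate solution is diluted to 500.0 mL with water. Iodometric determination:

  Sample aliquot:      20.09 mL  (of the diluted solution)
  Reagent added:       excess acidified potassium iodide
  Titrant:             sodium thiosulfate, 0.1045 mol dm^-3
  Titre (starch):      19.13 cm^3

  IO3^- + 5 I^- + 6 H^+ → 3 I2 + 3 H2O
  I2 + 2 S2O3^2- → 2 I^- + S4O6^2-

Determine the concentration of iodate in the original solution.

0.3269 mol/L

n(S2O3^2-) = 0.01913 × 0.1045 = 1.999 × 10^-3 mol
n(I2) = n(S2O3^2-)/2 = 9.995 × 10^-4 mol
From the 1:3 ratio, n(IO3^-) in the aliquot = 1/3 × 9.995 × 10^-4 = 3.332 × 10^-4 mol
[IO3^-]_dilute = 3.332 × 10^-4 / 0.02009 = 0.01658 mol/L
[IO3^-]_original = 0.01658 × 500.0/25.37 = 0.3269 mol/L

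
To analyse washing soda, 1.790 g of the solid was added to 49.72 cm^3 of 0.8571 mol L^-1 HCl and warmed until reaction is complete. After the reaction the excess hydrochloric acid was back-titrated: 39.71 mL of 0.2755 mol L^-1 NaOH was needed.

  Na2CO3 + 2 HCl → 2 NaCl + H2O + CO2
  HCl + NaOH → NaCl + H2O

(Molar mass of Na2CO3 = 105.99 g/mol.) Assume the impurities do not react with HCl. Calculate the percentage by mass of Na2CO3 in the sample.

n(HCl) added = 0.04972 × 0.8571 = 0.04262 mol
n(NaOH) used in back-titration = 0.03971 × 0.2755 = 0.01094 mol
n(HCl) left over = 0.01094 mol (1:1 ratio)
n(HCl) consumed by analyte = 0.04262 − 0.01094 = 0.03167 mol
From the 1:2 ratio, n(Na2CO3) = 1/2 × 0.03167 = 0.01584 mol
mass of Na2CO3 = 0.01584 × 105.99 = 1.679 g
% Na2CO3 = 1.679 / 1.790 × 100 = 93.78 %

93.78 %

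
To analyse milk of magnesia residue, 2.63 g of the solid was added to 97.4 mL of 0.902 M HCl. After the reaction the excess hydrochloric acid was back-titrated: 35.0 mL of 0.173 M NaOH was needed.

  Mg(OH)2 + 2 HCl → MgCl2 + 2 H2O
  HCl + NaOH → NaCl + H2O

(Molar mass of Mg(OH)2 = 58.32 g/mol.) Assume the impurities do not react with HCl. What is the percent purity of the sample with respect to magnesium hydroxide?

n(HCl) added = 0.0974 × 0.902 = 0.0879 mol
n(NaOH) used in back-titration = 0.0350 × 0.173 = 6.05 × 10^-3 mol
n(HCl) left over = 6.05 × 10^-3 mol (1:1 ratio)
n(HCl) consumed by analyte = 0.0879 − 6.05 × 10^-3 = 0.0818 mol
From the 1:2 ratio, n(Mg(OH)2) = 1/2 × 0.0818 = 0.0409 mol
mass of Mg(OH)2 = 0.0409 × 58.32 = 2.39 g
% Mg(OH)2 = 2.39 / 2.63 × 100 = 90.7 %

90.7 %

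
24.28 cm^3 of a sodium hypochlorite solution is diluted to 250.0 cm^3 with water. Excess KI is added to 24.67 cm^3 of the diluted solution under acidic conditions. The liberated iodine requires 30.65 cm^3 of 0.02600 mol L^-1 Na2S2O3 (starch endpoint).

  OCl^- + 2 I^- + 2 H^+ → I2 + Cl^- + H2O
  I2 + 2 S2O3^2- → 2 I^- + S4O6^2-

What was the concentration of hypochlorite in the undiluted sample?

0.1663 mol/L

n(S2O3^2-) = 0.03065 × 0.02600 = 7.969 × 10^-4 mol
n(I2) = n(S2O3^2-)/2 = 3.984 × 10^-4 mol
n(OCl^-) in the aliquot = 3.984 × 10^-4 mol (1:1 ratio)
[OCl^-]_dilute = 3.984 × 10^-4 / 0.02467 = 0.01615 mol/L
[OCl^-]_original = 0.01615 × 250.0/24.28 = 0.1663 mol/L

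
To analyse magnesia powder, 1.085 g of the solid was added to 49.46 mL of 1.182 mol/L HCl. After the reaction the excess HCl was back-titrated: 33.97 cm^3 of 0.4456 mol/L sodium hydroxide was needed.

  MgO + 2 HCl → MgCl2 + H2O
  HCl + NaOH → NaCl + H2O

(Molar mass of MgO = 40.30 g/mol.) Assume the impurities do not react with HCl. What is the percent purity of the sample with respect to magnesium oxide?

80.46 %

n(HCl) added = 0.04946 × 1.182 = 0.05846 mol
n(NaOH) used in back-titration = 0.03397 × 0.4456 = 0.01514 mol
n(HCl) left over = 0.01514 mol (1:1 ratio)
n(HCl) consumed by analyte = 0.05846 − 0.01514 = 0.04332 mol
From the 1:2 ratio, n(MgO) = 1/2 × 0.04332 = 0.02166 mol
mass of MgO = 0.02166 × 40.30 = 0.8730 g
% MgO = 0.8730 / 1.085 × 100 = 80.46 %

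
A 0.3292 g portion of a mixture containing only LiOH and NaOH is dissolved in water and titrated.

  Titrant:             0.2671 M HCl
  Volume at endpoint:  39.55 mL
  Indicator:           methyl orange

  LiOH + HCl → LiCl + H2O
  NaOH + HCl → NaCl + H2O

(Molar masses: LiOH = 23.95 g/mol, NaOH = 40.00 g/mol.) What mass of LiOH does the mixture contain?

0.1393 g

n(HCl) = 0.03955 × 0.2671 = 0.01056 mol
Let x = n(LiOH), y = n(NaOH).
Titrant: 1x + 1y = 0.01056;  mass: 23.95x + 40.00y = 0.3292
Solving, x = 5.816 × 10^-3 mol, y = 4.747 × 10^-3 mol
mass of LiOH = 5.816 × 10^-3 × 23.95 = 0.1393 g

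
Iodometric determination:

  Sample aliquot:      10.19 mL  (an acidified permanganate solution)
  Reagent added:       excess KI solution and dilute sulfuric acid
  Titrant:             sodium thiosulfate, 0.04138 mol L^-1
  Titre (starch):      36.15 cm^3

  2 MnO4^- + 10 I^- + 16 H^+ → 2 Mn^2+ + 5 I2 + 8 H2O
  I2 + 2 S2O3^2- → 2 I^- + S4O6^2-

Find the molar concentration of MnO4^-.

0.02936 mol/L

n(S2O3^2-) = 0.03615 × 0.04138 = 1.496 × 10^-3 mol
n(I2) = n(S2O3^2-)/2 = 7.479 × 10^-4 mol
From the 2:5 ratio, n(MnO4^-) in the aliquot = 2/5 × 7.479 × 10^-4 = 2.992 × 10^-4 mol
[MnO4^-] = 2.992 × 10^-4 / 0.01019 = 0.02936 mol/L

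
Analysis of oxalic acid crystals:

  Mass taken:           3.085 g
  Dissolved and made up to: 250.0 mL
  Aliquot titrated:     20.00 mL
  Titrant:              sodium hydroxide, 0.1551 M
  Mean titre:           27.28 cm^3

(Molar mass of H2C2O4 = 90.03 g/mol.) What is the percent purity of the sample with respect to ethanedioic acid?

77.17 %

H2C2O4 + 2 NaOH → Na2C2O4 + 2 H2O
n(NaOH) per titration = 0.02728 × 0.1551 = 4.231 × 10^-3 mol
From the 1:2 ratio, n(H2C2O4) in each aliquot = 1/2 × 4.231 × 10^-3 = 2.116 × 10^-3 mol
n(H2C2O4) in the whole flask = 2.116 × 10^-3 × 250.0/20.00 = 0.02644 mol
mass of H2C2O4 = 0.02644 × 90.03 = 2.381 g
% H2C2O4 = 2.381 / 3.085 × 100 = 77.17 %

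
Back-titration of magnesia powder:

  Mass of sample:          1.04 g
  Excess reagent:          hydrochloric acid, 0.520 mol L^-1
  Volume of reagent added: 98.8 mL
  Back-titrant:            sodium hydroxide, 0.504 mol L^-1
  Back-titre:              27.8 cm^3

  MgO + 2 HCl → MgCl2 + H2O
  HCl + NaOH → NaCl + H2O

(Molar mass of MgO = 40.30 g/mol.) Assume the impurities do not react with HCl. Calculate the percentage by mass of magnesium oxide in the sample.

72.4 %

n(HCl) added = 0.0988 × 0.520 = 0.0514 mol
n(NaOH) used in back-titration = 0.0278 × 0.504 = 0.0140 mol
n(HCl) left over = 0.0140 mol (1:1 ratio)
n(HCl) consumed by analyte = 0.0514 − 0.0140 = 0.0374 mol
From the 1:2 ratio, n(MgO) = 1/2 × 0.0374 = 0.0187 mol
mass of MgO = 0.0187 × 40.30 = 0.753 g
% MgO = 0.753 / 1.04 × 100 = 72.4 %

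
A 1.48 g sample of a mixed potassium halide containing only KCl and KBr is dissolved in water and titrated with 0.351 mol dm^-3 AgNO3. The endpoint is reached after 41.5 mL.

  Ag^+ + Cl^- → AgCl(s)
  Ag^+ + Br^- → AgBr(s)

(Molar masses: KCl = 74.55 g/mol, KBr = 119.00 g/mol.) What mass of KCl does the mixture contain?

0.425 g

n(AgNO3) = 0.0415 × 0.351 = 0.0146 mol
Let x = n(KCl), y = n(KBr).
Titrant: 1x + 1y = 0.0146;  mass: 74.55x + 119.00y = 1.48
Solving, x = 5.70 × 10^-3 mol, y = 8.87 × 10^-3 mol
mass of KCl = 5.70 × 10^-3 × 74.55 = 0.425 g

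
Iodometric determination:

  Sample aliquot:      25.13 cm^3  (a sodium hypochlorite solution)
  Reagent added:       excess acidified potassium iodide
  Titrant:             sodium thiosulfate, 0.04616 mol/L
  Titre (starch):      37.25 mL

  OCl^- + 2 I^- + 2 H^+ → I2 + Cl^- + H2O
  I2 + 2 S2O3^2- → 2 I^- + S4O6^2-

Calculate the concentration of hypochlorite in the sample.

n(S2O3^2-) = 0.03725 × 0.04616 = 1.719 × 10^-3 mol
n(I2) = n(S2O3^2-)/2 = 8.597 × 10^-4 mol
n(OCl^-) in the aliquot = 8.597 × 10^-4 mol (1:1 ratio)
[OCl^-] = 8.597 × 10^-4 / 0.02513 = 0.03421 mol/L

0.03421 mol/L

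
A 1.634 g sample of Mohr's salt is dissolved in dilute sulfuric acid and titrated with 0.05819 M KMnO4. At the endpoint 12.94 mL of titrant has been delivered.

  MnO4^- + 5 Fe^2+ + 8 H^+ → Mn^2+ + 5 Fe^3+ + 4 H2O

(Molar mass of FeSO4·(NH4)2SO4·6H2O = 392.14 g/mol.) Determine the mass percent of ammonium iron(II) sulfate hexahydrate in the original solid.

90.35 %

n(KMnO4) = 0.01294 L × 0.05819 mol/L = 7.530 × 10^-4 mol
From the 5:1 ratio, n(FeSO4·(NH4)2SO4·6H2O) = 5/1 × 7.530 × 10^-4 = 3.765 × 10^-3 mol
mass of FeSO4·(NH4)2SO4·6H2O = 3.765 × 10^-3 × 392.14 g/mol = 1.476 g
% FeSO4·(NH4)2SO4·6H2O = 1.476 / 1.634 × 100 = 90.35 %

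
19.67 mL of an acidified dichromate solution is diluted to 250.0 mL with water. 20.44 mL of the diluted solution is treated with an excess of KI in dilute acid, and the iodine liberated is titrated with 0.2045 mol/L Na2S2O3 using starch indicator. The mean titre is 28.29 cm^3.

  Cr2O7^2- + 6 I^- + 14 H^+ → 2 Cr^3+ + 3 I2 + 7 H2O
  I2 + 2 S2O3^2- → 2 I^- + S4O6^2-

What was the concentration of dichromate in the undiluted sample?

0.5996 mol/L

n(S2O3^2-) = 0.02829 × 0.2045 = 5.785 × 10^-3 mol
n(I2) = n(S2O3^2-)/2 = 2.893 × 10^-3 mol
From the 1:3 ratio, n(Cr2O7^2-) in the aliquot = 1/3 × 2.893 × 10^-3 = 9.642 × 10^-4 mol
[Cr2O7^2-]_dilute = 9.642 × 10^-4 / 0.02044 = 0.04717 mol/L
[Cr2O7^2-]_original = 0.04717 × 250.0/19.67 = 0.5996 mol/L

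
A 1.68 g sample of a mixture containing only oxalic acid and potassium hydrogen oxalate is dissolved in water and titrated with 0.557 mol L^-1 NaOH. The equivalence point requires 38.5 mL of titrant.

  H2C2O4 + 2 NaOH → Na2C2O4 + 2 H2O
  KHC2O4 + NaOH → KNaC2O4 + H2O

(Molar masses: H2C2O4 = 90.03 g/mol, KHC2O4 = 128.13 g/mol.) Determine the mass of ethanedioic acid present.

n(NaOH) = 0.0385 × 0.557 = 0.0214 mol
Let x = n(H2C2O4), y = n(KHC2O4).
Titrant: 2x + 1y = 0.0214;  mass: 90.03x + 128.13y = 1.68
Solving, x = 6.42 × 10^-3 mol, y = 8.60 × 10^-3 mol
mass of H2C2O4 = 6.42 × 10^-3 × 90.03 = 0.578 g

0.578 g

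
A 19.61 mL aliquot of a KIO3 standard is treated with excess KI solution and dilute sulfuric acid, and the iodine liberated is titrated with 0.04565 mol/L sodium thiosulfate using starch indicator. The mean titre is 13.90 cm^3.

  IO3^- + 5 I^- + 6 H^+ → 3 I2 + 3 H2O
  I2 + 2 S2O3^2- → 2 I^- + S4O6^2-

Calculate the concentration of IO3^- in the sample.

n(S2O3^2-) = 0.01390 × 0.04565 = 6.345 × 10^-4 mol
n(I2) = n(S2O3^2-)/2 = 3.173 × 10^-4 mol
From the 1:3 ratio, n(IO3^-) in the aliquot = 1/3 × 3.173 × 10^-4 = 1.058 × 10^-4 mol
[IO3^-] = 1.058 × 10^-4 / 0.01961 = 0.005393 mol/L

0.005393 mol/L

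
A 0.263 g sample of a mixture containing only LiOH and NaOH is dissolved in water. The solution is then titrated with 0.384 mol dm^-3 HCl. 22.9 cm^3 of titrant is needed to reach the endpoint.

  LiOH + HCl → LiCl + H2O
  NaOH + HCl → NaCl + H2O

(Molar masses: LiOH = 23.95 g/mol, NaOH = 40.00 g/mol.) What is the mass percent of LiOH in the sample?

50.4 %

n(HCl) = 0.0229 × 0.384 = 8.79 × 10^-3 mol
Let x = n(LiOH), y = n(NaOH).
Titrant: 1x + 1y = 8.79 × 10^-3;  mass: 23.95x + 40.00y = 0.263
Solving, x = 5.53 × 10^-3 mol, y = 3.26 × 10^-3 mol
mass of LiOH = 5.53 × 10^-3 × 23.95 = 0.132 g
% LiOH = 0.132 / 0.263 × 100 = 50.4 %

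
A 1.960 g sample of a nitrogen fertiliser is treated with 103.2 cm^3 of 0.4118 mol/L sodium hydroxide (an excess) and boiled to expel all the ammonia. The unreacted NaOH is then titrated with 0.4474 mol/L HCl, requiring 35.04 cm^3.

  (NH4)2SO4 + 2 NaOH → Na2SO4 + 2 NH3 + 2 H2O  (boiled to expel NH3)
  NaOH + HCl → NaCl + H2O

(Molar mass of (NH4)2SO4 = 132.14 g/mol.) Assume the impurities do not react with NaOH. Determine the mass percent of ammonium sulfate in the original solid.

n(NaOH) added = 0.1032 × 0.4118 = 0.04250 mol
n(HCl) used in back-titration = 0.03504 × 0.4474 = 0.01568 mol
n(NaOH) left over = 0.01568 mol (1:1 ratio)
n(NaOH) consumed by analyte = 0.04250 − 0.01568 = 0.02682 mol
From the 1:2 ratio, n((NH4)2SO4) = 1/2 × 0.02682 = 0.01341 mol
mass of (NH4)2SO4 = 0.01341 × 132.14 = 1.772 g
% (NH4)2SO4 = 1.772 / 1.960 × 100 = 90.41 %

90.41 %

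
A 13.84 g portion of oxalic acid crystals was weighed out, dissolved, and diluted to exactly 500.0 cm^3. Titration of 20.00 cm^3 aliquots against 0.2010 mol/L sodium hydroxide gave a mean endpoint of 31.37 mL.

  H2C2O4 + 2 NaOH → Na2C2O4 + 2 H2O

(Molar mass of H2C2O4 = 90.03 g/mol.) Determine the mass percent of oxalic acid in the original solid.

51.27 %

n(NaOH) per titration = 0.03137 × 0.2010 = 6.305 × 10^-3 mol
From the 1:2 ratio, n(H2C2O4) in each aliquot = 1/2 × 6.305 × 10^-3 = 3.153 × 10^-3 mol
n(H2C2O4) in the whole flask = 3.153 × 10^-3 × 500.0/20.00 = 0.07882 mol
mass of H2C2O4 = 0.07882 × 90.03 = 7.096 g
% H2C2O4 = 7.096 / 13.84 × 100 = 51.27 %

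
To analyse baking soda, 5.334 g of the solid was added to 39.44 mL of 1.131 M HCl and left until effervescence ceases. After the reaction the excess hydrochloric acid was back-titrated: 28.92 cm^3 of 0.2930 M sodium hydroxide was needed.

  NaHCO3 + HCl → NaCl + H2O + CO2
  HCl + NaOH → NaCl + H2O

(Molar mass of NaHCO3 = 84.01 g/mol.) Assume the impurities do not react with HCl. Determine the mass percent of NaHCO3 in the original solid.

n(HCl) added = 0.03944 × 1.131 = 0.04461 mol
n(NaOH) used in back-titration = 0.02892 × 0.2930 = 8.474 × 10^-3 mol
n(HCl) left over = 8.474 × 10^-3 mol (1:1 ratio)
n(HCl) consumed by analyte = 0.04461 − 8.474 × 10^-3 = 0.03613 mol
n(NaHCO3) = 0.03613 mol (1:1 ratio)
mass of NaHCO3 = 0.03613 × 84.01 = 3.036 g
% NaHCO3 = 3.036 / 5.334 × 100 = 56.91 %

56.91 %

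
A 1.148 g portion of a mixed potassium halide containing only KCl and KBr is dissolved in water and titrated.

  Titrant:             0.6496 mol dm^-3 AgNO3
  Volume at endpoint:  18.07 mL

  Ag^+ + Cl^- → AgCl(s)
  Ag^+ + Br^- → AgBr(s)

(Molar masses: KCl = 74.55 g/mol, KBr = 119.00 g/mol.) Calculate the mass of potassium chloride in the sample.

0.4174 g

n(AgNO3) = 0.01807 × 0.6496 = 0.01174 mol
Let x = n(KCl), y = n(KBr).
Titrant: 1x + 1y = 0.01174;  mass: 74.55x + 119.00y = 1.148
Solving, x = 5.599 × 10^-3 mol, y = 6.140 × 10^-3 mol
mass of KCl = 5.599 × 10^-3 × 74.55 = 0.4174 g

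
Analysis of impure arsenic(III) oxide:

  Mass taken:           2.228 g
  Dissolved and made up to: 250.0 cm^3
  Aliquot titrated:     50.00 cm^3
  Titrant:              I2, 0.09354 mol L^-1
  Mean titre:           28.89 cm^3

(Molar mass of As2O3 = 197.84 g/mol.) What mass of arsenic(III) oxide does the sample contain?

As2O3 + 2 I2 + 2 H2O → As2O5 + 4 HI
n(I2) per titration = 0.02889 × 0.09354 = 2.702 × 10^-3 mol
From the 1:2 ratio, n(As2O3) in each aliquot = 1/2 × 2.702 × 10^-3 = 1.351 × 10^-3 mol
n(As2O3) in the whole flask = 1.351 × 10^-3 × 250.0/50.00 = 6.756 × 10^-3 mol
mass of As2O3 = 6.756 × 10^-3 × 197.84 = 1.337 g

1.337 g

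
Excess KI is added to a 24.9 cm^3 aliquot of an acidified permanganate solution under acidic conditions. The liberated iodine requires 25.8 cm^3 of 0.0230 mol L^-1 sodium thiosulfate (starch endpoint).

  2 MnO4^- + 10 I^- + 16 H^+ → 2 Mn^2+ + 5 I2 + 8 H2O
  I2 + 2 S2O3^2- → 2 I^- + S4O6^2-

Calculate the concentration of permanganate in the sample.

n(S2O3^2-) = 0.0258 × 0.0230 = 5.93 × 10^-4 mol
n(I2) = n(S2O3^2-)/2 = 2.97 × 10^-4 mol
From the 2:5 ratio, n(MnO4^-) in the aliquot = 2/5 × 2.97 × 10^-4 = 1.19 × 10^-4 mol
[MnO4^-] = 1.19 × 10^-4 / 0.0249 = 0.00477 mol/L

0.00477 mol/L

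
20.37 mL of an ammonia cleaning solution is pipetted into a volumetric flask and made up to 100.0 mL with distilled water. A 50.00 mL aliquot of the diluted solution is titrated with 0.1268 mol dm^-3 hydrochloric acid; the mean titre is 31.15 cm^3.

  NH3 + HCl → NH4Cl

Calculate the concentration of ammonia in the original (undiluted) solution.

n(HCl) = 0.03115 × 0.1268 = 3.950 × 10^-3 mol
n(NH3) in the aliquot = 3.950 × 10^-3 mol (1:1 ratio)
[NH3]_dilute = 3.950 × 10^-3 / 0.05000 = 0.07900 mol/L
Dilution factor = 100.0 / 20.37 = 4.909
[NH3]_stock = 0.07900 × 4.909 = 0.3878 mol/L

0.3878 mol/L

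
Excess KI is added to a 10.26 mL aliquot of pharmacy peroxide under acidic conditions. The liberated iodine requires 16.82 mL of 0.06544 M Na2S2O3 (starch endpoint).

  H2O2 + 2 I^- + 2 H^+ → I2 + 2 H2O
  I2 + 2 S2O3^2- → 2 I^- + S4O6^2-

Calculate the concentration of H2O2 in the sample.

0.05364 M

n(S2O3^2-) = 0.01682 × 0.06544 = 1.101 × 10^-3 mol
n(I2) = n(S2O3^2-)/2 = 5.504 × 10^-4 mol
n(H2O2) in the aliquot = 5.504 × 10^-4 mol (1:1 ratio)
[H2O2] = 5.504 × 10^-4 / 0.01026 = 0.05364 mol/L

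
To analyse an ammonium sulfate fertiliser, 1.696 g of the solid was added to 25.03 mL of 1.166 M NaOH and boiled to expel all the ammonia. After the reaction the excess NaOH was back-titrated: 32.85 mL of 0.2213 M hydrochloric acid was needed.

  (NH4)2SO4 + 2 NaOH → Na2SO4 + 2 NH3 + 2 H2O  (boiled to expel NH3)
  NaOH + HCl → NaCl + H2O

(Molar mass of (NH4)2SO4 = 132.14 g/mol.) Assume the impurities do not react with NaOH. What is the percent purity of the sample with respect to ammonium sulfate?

85.37 %

n(NaOH) added = 0.02503 × 1.166 = 0.02918 mol
n(HCl) used in back-titration = 0.03285 × 0.2213 = 7.270 × 10^-3 mol
n(NaOH) left over = 7.270 × 10^-3 mol (1:1 ratio)
n(NaOH) consumed by analyte = 0.02918 − 7.270 × 10^-3 = 0.02192 mol
From the 1:2 ratio, n((NH4)2SO4) = 1/2 × 0.02192 = 0.01096 mol
mass of (NH4)2SO4 = 0.01096 × 132.14 = 1.448 g
% (NH4)2SO4 = 1.448 / 1.696 × 100 = 85.37 %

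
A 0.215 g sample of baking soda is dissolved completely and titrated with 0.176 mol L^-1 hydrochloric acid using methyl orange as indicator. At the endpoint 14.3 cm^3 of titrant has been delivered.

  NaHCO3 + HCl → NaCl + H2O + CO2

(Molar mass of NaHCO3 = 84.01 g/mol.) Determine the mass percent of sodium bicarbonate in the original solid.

n(HCl) = 0.0143 L × 0.176 mol/L = 2.52 × 10^-3 mol
n(NaHCO3) = 2.52 × 10^-3 mol (1:1 ratio)
mass of NaHCO3 = 2.52 × 10^-3 × 84.01 g/mol = 0.211 g
% NaHCO3 = 0.211 / 0.215 × 100 = 98.3 %

98.3 %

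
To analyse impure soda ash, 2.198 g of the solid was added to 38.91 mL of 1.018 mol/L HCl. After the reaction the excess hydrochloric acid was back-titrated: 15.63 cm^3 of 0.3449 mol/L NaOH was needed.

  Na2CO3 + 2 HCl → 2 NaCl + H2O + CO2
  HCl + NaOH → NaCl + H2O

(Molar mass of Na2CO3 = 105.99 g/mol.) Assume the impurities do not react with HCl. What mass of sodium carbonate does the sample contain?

n(HCl) added = 0.03891 × 1.018 = 0.03961 mol
n(NaOH) used in back-titration = 0.01563 × 0.3449 = 5.391 × 10^-3 mol
n(HCl) left over = 5.391 × 10^-3 mol (1:1 ratio)
n(HCl) consumed by analyte = 0.03961 − 5.391 × 10^-3 = 0.03422 mol
From the 1:2 ratio, n(Na2CO3) = 1/2 × 0.03422 = 0.01711 mol
mass of Na2CO3 = 0.01711 × 105.99 = 1.813 g

1.813 g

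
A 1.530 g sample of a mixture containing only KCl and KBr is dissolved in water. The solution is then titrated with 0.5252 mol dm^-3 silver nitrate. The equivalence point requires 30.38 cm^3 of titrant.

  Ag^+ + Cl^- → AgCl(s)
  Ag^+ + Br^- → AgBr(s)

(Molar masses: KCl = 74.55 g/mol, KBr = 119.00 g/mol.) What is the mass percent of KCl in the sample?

n(AgNO3) = 0.03038 × 0.5252 = 0.01596 mol
Let x = n(KCl), y = n(KBr).
Titrant: 1x + 1y = 0.01596;  mass: 74.55x + 119.00y = 1.530
Solving, x = 8.295 × 10^-3 mol, y = 7.661 × 10^-3 mol
mass of KCl = 8.295 × 10^-3 × 74.55 = 0.6184 g
% KCl = 0.6184 / 1.530 × 100 = 40.42 %

40.42 %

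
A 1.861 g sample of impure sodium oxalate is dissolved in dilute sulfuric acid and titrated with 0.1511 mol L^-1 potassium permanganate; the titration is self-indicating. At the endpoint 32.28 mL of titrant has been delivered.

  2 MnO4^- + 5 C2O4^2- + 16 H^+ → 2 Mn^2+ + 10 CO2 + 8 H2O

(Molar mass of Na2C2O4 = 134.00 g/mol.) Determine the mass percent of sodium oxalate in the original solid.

n(KMnO4) = 0.03228 L × 0.1511 mol/L = 4.878 × 10^-3 mol
From the 5:2 ratio, n(Na2C2O4) = 5/2 × 4.878 × 10^-3 = 0.01219 mol
mass of Na2C2O4 = 0.01219 × 134.00 g/mol = 1.634 g
% Na2C2O4 = 1.634 / 1.861 × 100 = 87.80 %

87.80 %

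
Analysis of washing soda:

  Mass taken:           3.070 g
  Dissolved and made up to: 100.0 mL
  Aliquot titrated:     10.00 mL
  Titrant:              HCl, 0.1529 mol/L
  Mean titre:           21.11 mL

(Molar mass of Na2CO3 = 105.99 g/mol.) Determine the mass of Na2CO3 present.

Na2CO3 + 2 HCl → 2 NaCl + H2O + CO2
n(HCl) per titration = 0.02111 × 0.1529 = 3.228 × 10^-3 mol
From the 1:2 ratio, n(Na2CO3) in each aliquot = 1/2 × 3.228 × 10^-3 = 1.614 × 10^-3 mol
n(Na2CO3) in the whole flask = 1.614 × 10^-3 × 100.0/10.00 = 0.01614 mol
mass of Na2CO3 = 0.01614 × 105.99 = 1.711 g

1.711 g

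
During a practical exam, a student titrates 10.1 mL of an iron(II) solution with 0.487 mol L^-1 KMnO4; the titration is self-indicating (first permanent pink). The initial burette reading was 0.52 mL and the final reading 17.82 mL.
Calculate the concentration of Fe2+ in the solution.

4.17 mol/L

MnO4^- + 5 Fe^2+ + 8 H^+ → Mn^2+ + 5 Fe^3+ + 4 H2O
n(KMnO4) = 0.0173 L × 0.487 mol/L = 8.43 × 10^-3 mol
From the 5:1 mole ratio, n(Fe2+) = 5/1 × 8.43 × 10^-3 = 0.0421 mol
[Fe2+] = 0.0421 mol / 0.0101 L = 4.17 mol/L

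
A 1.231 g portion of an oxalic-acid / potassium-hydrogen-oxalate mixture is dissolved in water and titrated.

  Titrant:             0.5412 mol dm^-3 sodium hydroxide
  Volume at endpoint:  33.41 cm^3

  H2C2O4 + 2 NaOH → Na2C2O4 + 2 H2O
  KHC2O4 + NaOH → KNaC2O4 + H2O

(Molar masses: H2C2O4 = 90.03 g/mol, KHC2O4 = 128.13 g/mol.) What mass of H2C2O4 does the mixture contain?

n(NaOH) = 0.03341 × 0.5412 = 0.01808 mol
Let x = n(H2C2O4), y = n(KHC2O4).
Titrant: 2x + 1y = 0.01808;  mass: 90.03x + 128.13y = 1.231
Solving, x = 6.532 × 10^-3 mol, y = 5.018 × 10^-3 mol
mass of H2C2O4 = 6.532 × 10^-3 × 90.03 = 0.5881 g

0.5881 g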